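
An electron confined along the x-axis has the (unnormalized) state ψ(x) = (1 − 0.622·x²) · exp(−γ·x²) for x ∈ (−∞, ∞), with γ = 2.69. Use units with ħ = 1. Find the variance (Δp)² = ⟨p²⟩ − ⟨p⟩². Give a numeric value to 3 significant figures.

3.43

Compute ⟨p⟩ and ⟨p²⟩ separately; (Δp)² = ⟨p²⟩ − ⟨p⟩².
Expand each integrand as polynomial × e^(−2γx²) and use ∫x^(2j)·e^(−2γx²) dx = (2j−1)!!/(4γ)^j · √(π/(2γ)), odd powers → 0; here √(π/(2γ)) = 0.76416. Differentiate with the product rule, d/dx e^(−γx²) = −2γx·e^(−γx²).
Normalization: ∫|ψ|² dx = 0.68347.
⟨p⟩ = 0.0000 and ⟨p²⟩ = 3.4256.
(Δp)² = 3.4256 − (0.0000)² = 3.4256.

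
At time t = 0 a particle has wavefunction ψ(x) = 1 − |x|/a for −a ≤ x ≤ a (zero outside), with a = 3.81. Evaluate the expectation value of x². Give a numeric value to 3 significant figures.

⟨x²⟩ = ∫ x²·|ψ|² dx / ∫|ψ|² dx (integrals over the domain).
ψ is even, so ∫ over [−a, a] = 2∫₀ᵃ with ψ = 1 − x/a there: ∫₀ᵃ (1 − x/a)² dx = a/3, ∫₀ᵃ x²(1 − x/a)² dx = a³/30, ∫₀ᵃ x⁴(1 − x/a)² dx = a⁵/105.
State is unnormalized: ∫|ψ|² dx = 2.5400, and ∫ψ*·x²·ψ dx = 3.6871, so ⟨x²⟩ = 3.6871 / 2.5400.
⟨x²⟩ = 1.4516.

1.45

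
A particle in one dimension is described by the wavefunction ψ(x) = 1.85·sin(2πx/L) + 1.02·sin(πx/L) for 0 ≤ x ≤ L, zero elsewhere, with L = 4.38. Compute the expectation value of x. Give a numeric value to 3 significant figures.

1.52

⟨x⟩ = ∫ x·|ψ|² dx / ∫|ψ|² dx (integrals over the domain).
On 0 ≤ x ≤ L (j ≠ l): ∫sin²(jπx/L) dx = L/2, ∫sin(jπx/L)·sin(lπx/L) dx = 0; diagonal moments ∫x·sin²(jπx/L) dx = L²/4, ∫x²·sin²(jπx/L) dx = L³·(1/6 − 1/(4j²π²)); cross terms ∫x·sin(jπx/L)·sin(lπx/L) dx = 0 for j + l even and −4jlL²/(π²(j² − l²)²) for j + l odd, ∫x²·sin(jπx/L)·sin(lπx/L) dx = (−1)^(j+l)·4jlL³/(π²(j² − l²)²); higher powers the same way via product-to-sum and parts.
State is unnormalized: ∫|ψ|² dx = 9.7738, and ∫ψ*·x·ψ dx = 14.884, so ⟨x⟩ = 14.884 / 9.7738.
⟨x⟩ = 1.5228.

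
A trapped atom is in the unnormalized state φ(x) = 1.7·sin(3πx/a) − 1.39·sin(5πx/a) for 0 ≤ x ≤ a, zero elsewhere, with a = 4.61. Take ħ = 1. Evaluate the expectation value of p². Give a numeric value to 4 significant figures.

p² φ = −ħ² d²φ/dx²; ⟨p²⟩ = −ħ² ∫ φ*·φ'' dx / ∫|φ|² dx.
d²/dx² sin(jπx/a) = −(jπ/a)²·sin(jπx/a); on 0 ≤ x ≤ a, ∫sin²(jπx/a) dx = a/2 and ∫sin(jπx/a)·sin(lπx/a) dx = 0 for j ≠ l, so only diagonal terms survive in ∫|φ|² and ∫φ·φ″; ∫φ·φ′ dx = [φ²/2] between the walls = 0.
State is unnormalized: ∫|φ|² dx = 11.115, and ∫φ*·(−ħ² φ'') dx = 79.548, so ⟨p²⟩ = 79.548 / 11.115.
⟨p²⟩ = 7.1569.

7.157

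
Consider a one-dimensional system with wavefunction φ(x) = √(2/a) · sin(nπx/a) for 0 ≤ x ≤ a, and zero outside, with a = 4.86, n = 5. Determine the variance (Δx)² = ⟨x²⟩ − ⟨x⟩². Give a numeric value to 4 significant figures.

Compute ⟨x⟩ and ⟨x²⟩ separately, then (Δx)² = ⟨x²⟩ − ⟨x⟩².
With sin²θ = (1 − cos2θ)/2 on 0 ≤ x ≤ a: ∫sin²(nπx/a) dx = a/2, ∫x·sin²(nπx/a) dx = a²/4, ∫x²·sin²(nπx/a) dx = a³·(1/6 − 1/(4n²π²)); higher powers xᵏ the same way, integrating xᵏ·cos(2nπx/a) by parts.
⟨x⟩ = 2.4300 and ⟨x²⟩ = 7.8253.
(Δx)² = 7.8253 − (2.4300)² = 1.9204.

1.920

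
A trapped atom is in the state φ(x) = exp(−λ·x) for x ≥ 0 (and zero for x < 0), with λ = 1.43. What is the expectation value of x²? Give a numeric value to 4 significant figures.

0.2445

⟨x²⟩ = ∫ x²·|φ|² dx / ∫|φ|² dx (integrals over the domain).
Every integrand reduces to terms xʲ·e^(−2λx) on [0, ∞); use ∫₀^∞ xʲ·e^(−2λx) dx = j!/(2λ)^(j+1).
State is unnormalized: ∫|φ|² dx = 0.34965, and ∫φ*·x²·φ dx = 0.085493, so ⟨x²⟩ = 0.085493 / 0.34965.
⟨x²⟩ = 0.24451.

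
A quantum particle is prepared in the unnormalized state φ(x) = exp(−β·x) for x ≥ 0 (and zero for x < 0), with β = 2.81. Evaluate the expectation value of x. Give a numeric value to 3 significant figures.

0.178

⟨x⟩ = ∫ x·|φ|² dx / ∫|φ|² dx (integrals over the domain).
Every integrand reduces to terms xʲ·e^(−2βx) on [0, ∞); use ∫₀^∞ xʲ·e^(−2βx) dx = j!/(2β)^(j+1).
State is unnormalized: ∫|φ|² dx = 0.17794, and ∫φ*·x·φ dx = 0.031661, so ⟨x⟩ = 0.031661 / 0.17794.
⟨x⟩ = 0.17794.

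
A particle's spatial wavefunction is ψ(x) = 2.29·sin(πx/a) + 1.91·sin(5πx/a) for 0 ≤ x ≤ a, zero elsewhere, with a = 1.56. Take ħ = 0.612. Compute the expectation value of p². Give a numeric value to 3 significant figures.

p² ψ = −ħ² d²ψ/dx²; ⟨p²⟩ = −ħ² ∫ ψ*·ψ'' dx / ∫|ψ|² dx.
d²/dx² sin(jπx/a) = −(jπ/a)²·sin(jπx/a); on 0 ≤ x ≤ a, ∫sin²(jπx/a) dx = a/2 and ∫sin(jπx/a)·sin(lπx/a) dx = 0 for j ≠ l, so only diagonal terms survive in ∫|ψ|² and ∫ψ·ψ″; ∫ψ·ψ′ dx = [ψ²/2] between the walls = 0.
State is unnormalized: ∫|ψ|² dx = 6.9359, and ∫ψ*·(−ħ² ψ'') dx = 114.27, so ⟨p²⟩ = 114.27 / 6.9359.
⟨p²⟩ = 16.475.

16.5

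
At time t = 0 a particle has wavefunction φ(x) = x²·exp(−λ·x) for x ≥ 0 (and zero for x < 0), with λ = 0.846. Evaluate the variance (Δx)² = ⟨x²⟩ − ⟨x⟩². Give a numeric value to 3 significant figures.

1.75

Compute ⟨x⟩ and ⟨x²⟩ separately, then (Δx)² = ⟨x²⟩ − ⟨x⟩².
Every integrand reduces to terms xʲ·e^(−2λx) on [0, ∞); use ∫₀^∞ xʲ·e^(−2λx) dx = j!/(2λ)^(j+1).
Normalization: ∫|φ|² dx = 1.7307.
⟨x⟩ = 2.9551 and ⟨x²⟩ = 10.479.
(Δx)² = 10.479 − (2.9551)² = 1.7465.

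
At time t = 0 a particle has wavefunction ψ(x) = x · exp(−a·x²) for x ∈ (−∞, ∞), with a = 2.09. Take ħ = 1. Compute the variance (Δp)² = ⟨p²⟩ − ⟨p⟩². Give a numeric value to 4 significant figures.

Compute ⟨p⟩ and ⟨p²⟩ separately; (Δp)² = ⟨p²⟩ − ⟨p⟩².
Expand each integrand as polynomial × e^(−2ax²) and use ∫x^(2j)·e^(−2ax²) dx = (2j−1)!!/(4a)^j · √(π/(2a)), odd powers → 0; here √(π/(2a)) = 0.86694. Differentiate with the product rule, d/dx e^(−ax²) = −2ax·e^(−ax²).
Normalization: ∫|ψ|² dx = 0.10370.
⟨p⟩ = 0.0000 and ⟨p²⟩ = 6.2700.
(Δp)² = 6.2700 − (0.0000)² = 6.2700.

6.270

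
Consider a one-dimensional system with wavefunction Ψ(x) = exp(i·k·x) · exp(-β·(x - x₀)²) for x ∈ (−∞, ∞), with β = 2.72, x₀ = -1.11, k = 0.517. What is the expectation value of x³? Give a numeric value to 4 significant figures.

⟨x³⟩ = ∫ x³·|Ψ|² dx / ∫|Ψ|² dx (integrals over the domain).
Gaussian moments (u = x − x₀): ∫u^(2j)·e^(−2βu²) du = (2j−1)!!/(4β)^j · √(π/(2β)), odd powers integrate to 0; here √(π/(2β)) = 0.75993.
State is unnormalized: ∫|Ψ|² dx = 0.75993, and ∫Ψ*·x³·Ψ dx = -1.2719, so ⟨x³⟩ = -1.2719 / 0.75993.
⟨x³⟩ = -1.6737.

-1.674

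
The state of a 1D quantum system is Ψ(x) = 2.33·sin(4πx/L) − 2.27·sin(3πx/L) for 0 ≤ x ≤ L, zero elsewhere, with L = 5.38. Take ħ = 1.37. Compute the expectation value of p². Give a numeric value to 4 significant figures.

p² Ψ = −ħ² d²Ψ/dx²; ⟨p²⟩ = −ħ² ∫ Ψ*·Ψ'' dx / ∫|Ψ|² dx.
d²/dx² sin(jπx/L) = −(jπ/L)²·sin(jπx/L); on 0 ≤ x ≤ L, ∫sin²(jπx/L) dx = L/2 and ∫sin(jπx/L)·sin(lπx/L) dx = 0 for j ≠ l, so only diagonal terms survive in ∫|Ψ|² and ∫Ψ·Ψ″; ∫Ψ·Ψ′ dx = [Ψ²/2] between the walls = 0.
State is unnormalized: ∫|Ψ|² dx = 28.465, and ∫Ψ*·(−ħ² Ψ'') dx = 229.38, so ⟨p²⟩ = 229.38 / 28.465.
⟨p²⟩ = 8.0584.

8.058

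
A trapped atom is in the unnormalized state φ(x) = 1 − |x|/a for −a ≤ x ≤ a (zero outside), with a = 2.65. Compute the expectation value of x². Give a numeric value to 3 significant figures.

⟨x²⟩ = ∫ x²·|φ|² dx / ∫|φ|² dx (integrals over the domain).
φ is even, so ∫ over [−a, a] = 2∫₀ᵃ with φ = 1 − x/a there: ∫₀ᵃ (1 − x/a)² dx = a/3, ∫₀ᵃ x²(1 − x/a)² dx = a³/30, ∫₀ᵃ x⁴(1 − x/a)² dx = a⁵/105.
State is unnormalized: ∫|φ|² dx = 1.7667, and ∫φ*·x²·φ dx = 1.2406, so ⟨x²⟩ = 1.2406 / 1.7667.
⟨x²⟩ = 0.70225.

0.702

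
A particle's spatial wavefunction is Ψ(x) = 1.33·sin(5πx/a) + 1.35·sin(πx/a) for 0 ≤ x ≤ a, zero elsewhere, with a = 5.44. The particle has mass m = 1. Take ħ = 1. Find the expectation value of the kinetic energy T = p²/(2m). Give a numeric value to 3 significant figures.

T = −(ħ²/2m) d²/dx², so ⟨T⟩ = −(ħ²/2m) ∫ Ψ*·Ψ'' dx / ∫|Ψ|² dx; with m = 1.
d²/dx² sin(jπx/a) = −(jπ/a)²·sin(jπx/a); on 0 ≤ x ≤ a, ∫sin²(jπx/a) dx = a/2 and ∫sin(jπx/a)·sin(lπx/a) dx = 0 for j ≠ l, so only diagonal terms survive in ∫|Ψ|² and ∫Ψ·Ψ″; ∫Ψ·Ψ′ dx = [Ψ²/2] between the walls = 0.
State is unnormalized: ∫|Ψ|² dx = 9.7686, and ∫Ψ*·(−ħ²/2m · Ψ'') dx = 20.884, so ⟨T⟩ = 20.884 / 9.7686.
⟨T⟩ = 2.1379.

2.14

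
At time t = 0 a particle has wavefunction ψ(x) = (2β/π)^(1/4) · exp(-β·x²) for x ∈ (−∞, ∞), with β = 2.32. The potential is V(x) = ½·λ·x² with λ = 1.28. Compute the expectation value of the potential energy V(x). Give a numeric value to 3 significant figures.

0.0690

⟨V⟩ = ∫ V(x)·|ψ|² dx.
Gaussian moments: ∫x^(2j)·e^(−2βx²) dx = (2j−1)!!/(4β)^j · √(π/(2β)), odd powers integrate to 0; here √(π/(2β)) = 0.82284.
⟨V⟩ = 0.068966.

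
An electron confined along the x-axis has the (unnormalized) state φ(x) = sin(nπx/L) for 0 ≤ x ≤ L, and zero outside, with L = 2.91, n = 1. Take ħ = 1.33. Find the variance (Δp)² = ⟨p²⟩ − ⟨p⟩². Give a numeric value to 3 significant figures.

2.06

Compute ⟨p⟩ and ⟨p²⟩ separately; (Δp)² = ⟨p²⟩ − ⟨p⟩².
d/dx sin(nπx/L) = (nπ/L)·cos(nπx/L) and d²/dx² sin(nπx/L) = −(nπ/L)²·sin(nπx/L); on 0 ≤ x ≤ L, ∫sin²(nπx/L) dx = L/2 and ∫sin(nπx/L)·cos(nπx/L) dx = 0.
Normalization: ∫|φ|² dx = 1.4550.
⟨p⟩ = 0.0000 and ⟨p²⟩ = 2.0617.
(Δp)² = 2.0617 − (0.0000)² = 2.0617.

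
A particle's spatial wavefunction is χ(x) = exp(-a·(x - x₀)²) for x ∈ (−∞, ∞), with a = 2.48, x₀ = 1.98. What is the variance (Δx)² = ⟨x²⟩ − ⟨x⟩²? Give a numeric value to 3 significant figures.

Compute ⟨x⟩ and ⟨x²⟩ separately, then (Δx)² = ⟨x²⟩ − ⟨x⟩².
Gaussian moments (u = x − x₀): ∫u^(2j)·e^(−2au²) du = (2j−1)!!/(4a)^j · √(π/(2a)), odd powers integrate to 0; here √(π/(2a)) = 0.79586.
Normalization: ∫|χ|² dx = 0.79586.
⟨x⟩ = 1.9800 and ⟨x²⟩ = 4.0212.
(Δx)² = 4.0212 − (1.9800)² = 0.10081.

0.101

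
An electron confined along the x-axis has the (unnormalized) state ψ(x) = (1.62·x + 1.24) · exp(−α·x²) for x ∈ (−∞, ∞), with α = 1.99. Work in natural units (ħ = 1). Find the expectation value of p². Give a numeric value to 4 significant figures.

2.693

p² ψ = −ħ² d²ψ/dx²; ⟨p²⟩ = −ħ² ∫ ψ*·ψ'' dx / ∫|ψ|² dx.
Expand each integrand as polynomial × e^(−2αx²) and use ∫x^(2j)·e^(−2αx²) dx = (2j−1)!!/(4α)^j · √(π/(2α)), odd powers → 0; here √(π/(2α)) = 0.88845. Differentiate with the product rule, d/dx e^(−αx²) = −2αx·e^(−αx²).
State is unnormalized: ∫|ψ|² dx = 1.6590, and ∫ψ*·(−ħ² ψ'') dx = 4.4672, so ⟨p²⟩ = 4.4672 / 1.6590.
⟨p²⟩ = 2.6927.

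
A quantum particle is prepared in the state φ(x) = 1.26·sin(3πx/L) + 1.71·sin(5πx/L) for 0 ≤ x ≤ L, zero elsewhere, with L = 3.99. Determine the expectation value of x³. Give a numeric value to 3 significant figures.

⟨x³⟩ = ∫ x³·|φ|² dx / ∫|φ|² dx (integrals over the domain).
On 0 ≤ x ≤ L (j ≠ l): ∫sin²(jπx/L) dx = L/2, ∫sin(jπx/L)·sin(lπx/L) dx = 0; diagonal moments ∫x·sin²(jπx/L) dx = L²/4, ∫x²·sin²(jπx/L) dx = L³·(1/6 − 1/(4j²π²)); cross terms ∫x·sin(jπx/L)·sin(lπx/L) dx = 0 for j + l even and −4jlL²/(π²(j² − l²)²) for j + l odd, ∫x²·sin(jπx/L)·sin(lπx/L) dx = (−1)^(j+l)·4jlL³/(π²(j² − l²)²); higher powers the same way via product-to-sum and parts.
State is unnormalized: ∫|φ|² dx = 9.0008, and ∫φ*·x³·φ dx = 179.01, so ⟨x³⟩ = 179.01 / 9.0008.
⟨x³⟩ = 19.889.

19.9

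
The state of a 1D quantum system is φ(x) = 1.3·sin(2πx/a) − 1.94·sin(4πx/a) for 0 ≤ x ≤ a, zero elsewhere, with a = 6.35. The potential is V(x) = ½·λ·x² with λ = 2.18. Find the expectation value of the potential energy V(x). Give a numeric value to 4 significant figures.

⟨V⟩ = ∫ V(x)·|φ|² dx / ∫|φ|² dx.
On 0 ≤ x ≤ a (j ≠ l): ∫sin²(jπx/a) dx = a/2, ∫sin(jπx/a)·sin(lπx/a) dx = 0; diagonal moments ∫x·sin²(jπx/a) dx = a²/4, ∫x²·sin²(jπx/a) dx = a³·(1/6 − 1/(4j²π²)); cross terms ∫x·sin(jπx/a)·sin(lπx/a) dx = 0 for j + l even and −4jla²/(π²(j² − l²)²) for j + l odd, ∫x²·sin(jπx/a)·sin(lπx/a) dx = (−1)^(j+l)·4jla³/(π²(j² − l²)²); higher powers the same way via product-to-sum and parts.
State is unnormalized: ∫|φ|² dx = 17.315, and ∫φ*·V(x)·φ dx = 217.33, so ⟨V⟩ = 217.33 / 17.315.
⟨V⟩ = 12.551.

12.55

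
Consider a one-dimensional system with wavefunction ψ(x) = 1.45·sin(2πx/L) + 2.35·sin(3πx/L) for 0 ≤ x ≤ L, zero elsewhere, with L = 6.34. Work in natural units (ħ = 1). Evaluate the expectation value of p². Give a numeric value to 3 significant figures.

1.87

p² ψ = −ħ² d²ψ/dx²; ⟨p²⟩ = −ħ² ∫ ψ*·ψ'' dx / ∫|ψ|² dx.
d²/dx² sin(jπx/L) = −(jπ/L)²·sin(jπx/L); on 0 ≤ x ≤ L, ∫sin²(jπx/L) dx = L/2 and ∫sin(jπx/L)·sin(lπx/L) dx = 0 for j ≠ l, so only diagonal terms survive in ∫|ψ|² and ∫ψ·ψ″; ∫ψ·ψ′ dx = [ψ²/2] between the walls = 0.
State is unnormalized: ∫|ψ|² dx = 24.171, and ∫ψ*·(−ħ² ψ'') dx = 45.232, so ⟨p²⟩ = 45.232 / 24.171.
⟨p²⟩ = 1.8713.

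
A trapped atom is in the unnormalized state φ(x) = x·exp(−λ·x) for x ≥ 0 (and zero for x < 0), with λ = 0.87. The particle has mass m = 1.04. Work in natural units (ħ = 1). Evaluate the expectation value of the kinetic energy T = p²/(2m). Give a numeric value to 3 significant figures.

T = −(ħ²/2m) d²/dx², so ⟨T⟩ = −(ħ²/2m) ∫ φ*·φ'' dx / ∫|φ|² dx; with m = 1.04.
Differentiate x·exp(−λ·x) with the product rule; every integrand then reduces to terms xʲ·e^(−2λx) on [0, ∞), with ∫₀^∞ xʲ·e^(−2λx) dx = j!/(2λ)^(j+1).
State is unnormalized: ∫|φ|² dx = 0.37965, and ∫φ*·(−ħ²/2m · φ'') dx = 0.13815, so ⟨T⟩ = 0.13815 / 0.37965.
⟨T⟩ = 0.36389.

0.364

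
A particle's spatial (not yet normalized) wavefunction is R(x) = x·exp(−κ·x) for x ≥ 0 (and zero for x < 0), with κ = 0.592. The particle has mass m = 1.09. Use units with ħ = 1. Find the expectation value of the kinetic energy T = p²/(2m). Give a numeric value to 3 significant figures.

T = −(ħ²/2m) d²/dx², so ⟨T⟩ = −(ħ²/2m) ∫ R*·R'' dx / ∫|R|² dx; with m = 1.09.
Differentiate x·exp(−κ·x) with the product rule; every integrand then reduces to terms xʲ·e^(−2κx) on [0, ∞), with ∫₀^∞ xʲ·e^(−2κx) dx = j!/(2κ)^(j+1).
State is unnormalized: ∫|R|² dx = 1.2050, and ∫R*·(−ħ²/2m · R'') dx = 0.19371, so ⟨T⟩ = 0.19371 / 1.2050.
⟨T⟩ = 0.16076.

0.161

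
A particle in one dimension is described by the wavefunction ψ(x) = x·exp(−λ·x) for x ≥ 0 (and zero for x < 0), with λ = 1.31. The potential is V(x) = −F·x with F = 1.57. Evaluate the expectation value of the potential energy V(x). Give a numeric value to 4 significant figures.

-1.798

⟨V⟩ = ∫ V(x)·|ψ|² dx / ∫|ψ|² dx.
Every integrand reduces to terms xʲ·e^(−2λx) on [0, ∞); use ∫₀^∞ xʲ·e^(−2λx) dx = j!/(2λ)^(j+1).
State is unnormalized: ∫|ψ|² dx = 0.11121, and ∫ψ*·V(x)·ψ dx = -0.19992, so ⟨V⟩ = -0.19992 / 0.11121.
⟨V⟩ = -1.7977.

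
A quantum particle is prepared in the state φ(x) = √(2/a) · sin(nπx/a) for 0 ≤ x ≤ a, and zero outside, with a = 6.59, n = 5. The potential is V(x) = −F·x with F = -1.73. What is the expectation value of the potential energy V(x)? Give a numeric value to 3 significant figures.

⟨V⟩ = ∫ V(x)·|φ|² dx.
With sin²θ = (1 − cos2θ)/2 on 0 ≤ x ≤ a: ∫sin²(nπx/a) dx = a/2, ∫x·sin²(nπx/a) dx = a²/4, ∫x²·sin²(nπx/a) dx = a³·(1/6 − 1/(4n²π²)); higher powers xᵏ the same way, integrating xᵏ·cos(2nπx/a) by parts.
⟨V⟩ = 5.7004.

5.70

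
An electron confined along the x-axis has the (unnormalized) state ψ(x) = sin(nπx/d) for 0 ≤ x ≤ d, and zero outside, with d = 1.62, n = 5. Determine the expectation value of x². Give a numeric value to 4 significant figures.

0.8695

⟨x²⟩ = ∫ x²·|ψ|² dx / ∫|ψ|² dx (integrals over the domain).
With sin²θ = (1 − cos2θ)/2 on 0 ≤ x ≤ d: ∫sin²(nπx/d) dx = d/2, ∫x·sin²(nπx/d) dx = d²/4, ∫x²·sin²(nπx/d) dx = d³·(1/6 − 1/(4n²π²)); higher powers xᵏ the same way, integrating xᵏ·cos(2nπx/d) by parts.
State is unnormalized: ∫|ψ|² dx = 0.81000, and ∫ψ*·x²·ψ dx = 0.70428, so ⟨x²⟩ = 0.70428 / 0.81000.
⟨x²⟩ = 0.86948.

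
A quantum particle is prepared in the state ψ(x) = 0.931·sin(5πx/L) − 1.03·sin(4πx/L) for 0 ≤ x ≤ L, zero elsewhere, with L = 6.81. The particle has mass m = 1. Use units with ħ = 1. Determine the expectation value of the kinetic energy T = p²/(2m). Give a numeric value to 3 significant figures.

2.13

T = −(ħ²/2m) d²/dx², so ⟨T⟩ = −(ħ²/2m) ∫ ψ*·ψ'' dx / ∫|ψ|² dx; with m = 1.
d²/dx² sin(jπx/L) = −(jπ/L)²·sin(jπx/L); on 0 ≤ x ≤ L, ∫sin²(jπx/L) dx = L/2 and ∫sin(jπx/L)·sin(lπx/L) dx = 0 for j ≠ l, so only diagonal terms survive in ∫|ψ|² and ∫ψ·ψ″; ∫ψ·ψ′ dx = [ψ²/2] between the walls = 0.
State is unnormalized: ∫|ψ|² dx = 6.5637, and ∫ψ*·(−ħ²/2m · ψ'') dx = 14.001, so ⟨T⟩ = 14.001 / 6.5637.
⟨T⟩ = 2.1331.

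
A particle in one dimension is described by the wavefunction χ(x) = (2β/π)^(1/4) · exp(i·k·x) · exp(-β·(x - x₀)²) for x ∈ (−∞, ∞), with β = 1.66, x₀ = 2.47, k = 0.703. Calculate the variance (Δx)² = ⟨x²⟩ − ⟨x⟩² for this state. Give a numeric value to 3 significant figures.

0.151

Compute ⟨x⟩ and ⟨x²⟩ separately, then (Δx)² = ⟨x²⟩ − ⟨x⟩².
Gaussian moments (u = x − x₀): ∫u^(2j)·e^(−2βu²) du = (2j−1)!!/(4β)^j · √(π/(2β)), odd powers integrate to 0; here √(π/(2β)) = 0.97276.
⟨x⟩ = 2.4700 and ⟨x²⟩ = 6.2515.
(Δx)² = 6.2515 − (2.4700)² = 0.15060.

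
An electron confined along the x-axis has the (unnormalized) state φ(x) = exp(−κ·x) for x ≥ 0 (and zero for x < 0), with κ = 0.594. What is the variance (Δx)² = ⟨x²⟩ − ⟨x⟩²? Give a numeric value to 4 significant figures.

Compute ⟨x⟩ and ⟨x²⟩ separately, then (Δx)² = ⟨x²⟩ − ⟨x⟩².
Every integrand reduces to terms xʲ·e^(−2κx) on [0, ∞); use ∫₀^∞ xʲ·e^(−2κx) dx = j!/(2κ)^(j+1).
Normalization: ∫|φ|² dx = 0.84175.
⟨x⟩ = 0.84175 and ⟨x²⟩ = 1.4171.
(Δx)² = 1.4171 − (0.84175)² = 0.70854.

0.7085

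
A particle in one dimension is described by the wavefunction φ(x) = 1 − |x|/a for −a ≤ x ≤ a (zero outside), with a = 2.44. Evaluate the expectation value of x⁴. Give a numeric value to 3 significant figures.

⟨x⁴⟩ = ∫ x⁴·|φ|² dx / ∫|φ|² dx (integrals over the domain).
φ is even, so ∫ over [−a, a] = 2∫₀ᵃ with φ = 1 − x/a there: ∫₀ᵃ (1 − x/a)² dx = a/3, ∫₀ᵃ x²(1 − x/a)² dx = a³/30, ∫₀ᵃ x⁴(1 − x/a)² dx = a⁵/105.
State is unnormalized: ∫|φ|² dx = 1.6267, and ∫φ*·x⁴·φ dx = 1.6474, so ⟨x⁴⟩ = 1.6474 / 1.6267.
⟨x⁴⟩ = 1.0127.

1.01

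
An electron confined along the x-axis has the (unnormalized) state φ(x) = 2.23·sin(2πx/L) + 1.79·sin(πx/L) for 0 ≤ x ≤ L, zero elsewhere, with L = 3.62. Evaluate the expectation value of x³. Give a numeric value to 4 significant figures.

⟨x³⟩ = ∫ x³·|φ|² dx / ∫|φ|² dx (integrals over the domain).
On 0 ≤ x ≤ L (j ≠ l): ∫sin²(jπx/L) dx = L/2, ∫sin(jπx/L)·sin(lπx/L) dx = 0; diagonal moments ∫x·sin²(jπx/L) dx = L²/4, ∫x²·sin²(jπx/L) dx = L³·(1/6 − 1/(4j²π²)); cross terms ∫x·sin(jπx/L)·sin(lπx/L) dx = 0 for j + l even and −4jlL²/(π²(j² − l²)²) for j + l odd, ∫x²·sin(jπx/L)·sin(lπx/L) dx = (−1)^(j+l)·4jlL³/(π²(j² − l²)²); higher powers the same way via product-to-sum and parts.
State is unnormalized: ∫|φ|² dx = 14.800, and ∫φ*·x³·φ dx = 44.701, so ⟨x³⟩ = 44.701 / 14.800.
⟨x³⟩ = 3.0202.

3.020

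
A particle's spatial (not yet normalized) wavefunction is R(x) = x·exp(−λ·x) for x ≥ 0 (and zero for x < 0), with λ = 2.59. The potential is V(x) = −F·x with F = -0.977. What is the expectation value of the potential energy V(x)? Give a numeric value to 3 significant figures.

⟨V⟩ = ∫ V(x)·|R|² dx / ∫|R|² dx.
Every integrand reduces to terms xʲ·e^(−2λx) on [0, ∞); use ∫₀^∞ xʲ·e^(−2λx) dx = j!/(2λ)^(j+1).
State is unnormalized: ∫|R|² dx = 0.014389, and ∫R*·V(x)·R dx = 0.0081419, so ⟨V⟩ = 0.0081419 / 0.014389.
⟨V⟩ = 0.56583.

0.566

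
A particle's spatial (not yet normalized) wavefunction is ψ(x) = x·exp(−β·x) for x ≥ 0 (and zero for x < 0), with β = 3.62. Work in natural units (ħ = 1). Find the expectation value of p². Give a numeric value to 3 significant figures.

p² ψ = −ħ² d²ψ/dx²; ⟨p²⟩ = −ħ² ∫ ψ*·ψ'' dx / ∫|ψ|² dx.
Differentiate x·exp(−β·x) with the product rule; every integrand then reduces to terms xʲ·e^(−2βx) on [0, ∞), with ∫₀^∞ xʲ·e^(−2βx) dx = j!/(2β)^(j+1).
State is unnormalized: ∫|ψ|² dx = 0.0052700, and ∫ψ*·(−ħ² ψ'') dx = 0.069061, so ⟨p²⟩ = 0.069061 / 0.0052700.
⟨p²⟩ = 13.104.

13.1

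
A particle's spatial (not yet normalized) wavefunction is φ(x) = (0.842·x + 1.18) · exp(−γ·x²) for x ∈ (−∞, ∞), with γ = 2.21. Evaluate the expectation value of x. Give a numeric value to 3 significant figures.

⟨x⟩ = ∫ x·|φ|² dx / ∫|φ|² dx (integrals over the domain).
Expand each integrand as polynomial × e^(−2γx²) and use ∫x^(2j)·e^(−2γx²) dx = (2j−1)!!/(4γ)^j · √(π/(2γ)), odd powers → 0; here √(π/(2γ)) = 0.84307.
State is unnormalized: ∫|φ|² dx = 1.2415, and ∫φ*·x·φ dx = 0.18951, so ⟨x⟩ = 0.18951 / 1.2415.
⟨x⟩ = 0.15265.

0.153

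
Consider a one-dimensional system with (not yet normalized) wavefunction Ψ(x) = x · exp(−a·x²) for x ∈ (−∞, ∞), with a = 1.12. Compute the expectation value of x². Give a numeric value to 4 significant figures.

0.6696

⟨x²⟩ = ∫ x²·|Ψ|² dx / ∫|Ψ|² dx (integrals over the domain).
Expand each integrand as polynomial × e^(−2ax²) and use ∫x^(2j)·e^(−2ax²) dx = (2j−1)!!/(4a)^j · √(π/(2a)), odd powers → 0; here √(π/(2a)) = 1.1843.
State is unnormalized: ∫|Ψ|² dx = 0.26435, and ∫Ψ*·x²·Ψ dx = 0.17702, so ⟨x²⟩ = 0.17702 / 0.26435.
⟨x²⟩ = 0.66964.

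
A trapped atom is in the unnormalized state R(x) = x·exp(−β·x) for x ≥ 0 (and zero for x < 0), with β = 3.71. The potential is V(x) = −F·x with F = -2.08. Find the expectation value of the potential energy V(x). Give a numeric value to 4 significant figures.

0.8410

⟨V⟩ = ∫ V(x)·|R|² dx / ∫|R|² dx.
Every integrand reduces to terms xʲ·e^(−2βx) on [0, ∞); use ∫₀^∞ xʲ·e^(−2βx) dx = j!/(2β)^(j+1).
State is unnormalized: ∫|R|² dx = 0.0048957, and ∫R*·V(x)·R dx = 0.0041172, so ⟨V⟩ = 0.0041172 / 0.0048957.
⟨V⟩ = 0.84097.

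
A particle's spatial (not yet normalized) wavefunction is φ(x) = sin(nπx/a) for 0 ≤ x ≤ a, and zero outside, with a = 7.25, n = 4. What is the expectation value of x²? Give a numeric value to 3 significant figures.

17.4

⟨x²⟩ = ∫ x²·|φ|² dx / ∫|φ|² dx (integrals over the domain).
With sin²θ = (1 − cos2θ)/2 on 0 ≤ x ≤ a: ∫sin²(nπx/a) dx = a/2, ∫x·sin²(nπx/a) dx = a²/4, ∫x²·sin²(nπx/a) dx = a³·(1/6 − 1/(4n²π²)); higher powers xᵏ the same way, integrating xᵏ·cos(2nπx/a) by parts.
State is unnormalized: ∫|φ|² dx = 3.6250, and ∫φ*·x²·φ dx = 62.910, so ⟨x²⟩ = 62.910 / 3.6250.
⟨x²⟩ = 17.354.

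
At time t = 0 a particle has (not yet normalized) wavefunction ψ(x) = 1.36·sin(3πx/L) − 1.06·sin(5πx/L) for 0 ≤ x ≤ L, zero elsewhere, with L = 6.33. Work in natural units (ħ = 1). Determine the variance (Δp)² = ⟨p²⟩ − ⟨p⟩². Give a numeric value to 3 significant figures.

3.71

Compute ⟨p⟩ and ⟨p²⟩ separately; (Δp)² = ⟨p²⟩ − ⟨p⟩².
d²/dx² sin(jπx/L) = −(jπ/L)²·sin(jπx/L); on 0 ≤ x ≤ L, ∫sin²(jπx/L) dx = L/2 and ∫sin(jπx/L)·sin(lπx/L) dx = 0 for j ≠ l, so only diagonal terms survive in ∫|ψ|² and ∫ψ·ψ″; ∫ψ·ψ′ dx = [ψ²/2] between the walls = 0.
Normalization: ∫|ψ|² dx = 9.4102.
⟨p⟩ = 0.0000 and ⟨p²⟩ = 3.7062.
(Δp)² = 3.7062 − (0.0000)² = 3.7062.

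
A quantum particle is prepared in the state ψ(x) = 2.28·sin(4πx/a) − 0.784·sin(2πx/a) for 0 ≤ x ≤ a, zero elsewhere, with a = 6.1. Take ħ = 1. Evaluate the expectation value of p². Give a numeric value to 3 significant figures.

p² ψ = −ħ² d²ψ/dx²; ⟨p²⟩ = −ħ² ∫ ψ*·ψ'' dx / ∫|ψ|² dx.
d²/dx² sin(jπx/a) = −(jπ/a)²·sin(jπx/a); on 0 ≤ x ≤ a, ∫sin²(jπx/a) dx = a/2 and ∫sin(jπx/a)·sin(lπx/a) dx = 0 for j ≠ l, so only diagonal terms survive in ∫|ψ|² and ∫ψ·ψ″; ∫ψ·ψ′ dx = [ψ²/2] between the walls = 0.
State is unnormalized: ∫|ψ|² dx = 17.730, and ∫ψ*·(−ħ² ψ'') dx = 69.276, so ⟨p²⟩ = 69.276 / 17.730.
⟨p²⟩ = 3.9073.

3.91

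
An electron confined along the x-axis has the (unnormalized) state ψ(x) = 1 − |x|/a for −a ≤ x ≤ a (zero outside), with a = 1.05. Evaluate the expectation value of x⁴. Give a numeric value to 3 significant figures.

⟨x⁴⟩ = ∫ x⁴·|ψ|² dx / ∫|ψ|² dx (integrals over the domain).
ψ is even, so ∫ over [−a, a] = 2∫₀ᵃ with ψ = 1 − x/a there: ∫₀ᵃ (1 − x/a)² dx = a/3, ∫₀ᵃ x²(1 − x/a)² dx = a³/30, ∫₀ᵃ x⁴(1 − x/a)² dx = a⁵/105.
State is unnormalized: ∫|ψ|² dx = 0.70000, and ∫ψ*·x⁴·ψ dx = 0.024310, so ⟨x⁴⟩ = 0.024310 / 0.70000.
⟨x⁴⟩ = 0.034729.

0.0347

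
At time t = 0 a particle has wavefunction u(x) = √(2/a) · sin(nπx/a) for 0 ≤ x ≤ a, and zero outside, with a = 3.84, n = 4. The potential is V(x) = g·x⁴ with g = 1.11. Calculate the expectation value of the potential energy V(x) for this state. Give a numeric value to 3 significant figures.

46.8

⟨V⟩ = ∫ V(x)·|u|² dx.
With sin²θ = (1 − cos2θ)/2 on 0 ≤ x ≤ a: ∫sin²(nπx/a) dx = a/2, ∫x·sin²(nπx/a) dx = a²/4, ∫x²·sin²(nπx/a) dx = a³·(1/6 − 1/(4n²π²)); higher powers xᵏ the same way, integrating xᵏ·cos(2nπx/a) by parts.
⟨V⟩ = 46.756.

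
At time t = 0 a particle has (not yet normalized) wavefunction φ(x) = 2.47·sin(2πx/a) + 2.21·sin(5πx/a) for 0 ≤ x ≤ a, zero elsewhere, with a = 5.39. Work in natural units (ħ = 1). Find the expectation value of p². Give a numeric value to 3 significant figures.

4.53

p² φ = −ħ² d²φ/dx²; ⟨p²⟩ = −ħ² ∫ φ*·φ'' dx / ∫|φ|² dx.
d²/dx² sin(jπx/a) = −(jπ/a)²·sin(jπx/a); on 0 ≤ x ≤ a, ∫sin²(jπx/a) dx = a/2 and ∫sin(jπx/a)·sin(lπx/a) dx = 0 for j ≠ l, so only diagonal terms survive in ∫|φ|² and ∫φ·φ″; ∫φ·φ′ dx = [φ²/2] between the walls = 0.
State is unnormalized: ∫|φ|² dx = 29.605, and ∫φ*·(−ħ² φ'') dx = 134.13, so ⟨p²⟩ = 134.13 / 29.605.
⟨p²⟩ = 4.5308.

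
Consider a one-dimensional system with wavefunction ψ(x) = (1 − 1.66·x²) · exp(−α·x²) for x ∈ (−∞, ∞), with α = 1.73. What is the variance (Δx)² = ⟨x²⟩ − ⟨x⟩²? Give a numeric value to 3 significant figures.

Compute ⟨x⟩ and ⟨x²⟩ separately, then (Δx)² = ⟨x²⟩ − ⟨x⟩².
Expand each integrand as polynomial × e^(−2αx²) and use ∫x^(2j)·e^(−2αx²) dx = (2j−1)!!/(4α)^j · √(π/(2α)), odd powers → 0; here √(π/(2α)) = 0.95288.
Normalization: ∫|ψ|² dx = 0.66021.
⟨x⟩ = 0.0000 and ⟨x²⟩ = 0.088403.
(Δx)² = 0.088403 − (0.0000)² = 0.088403.

0.0884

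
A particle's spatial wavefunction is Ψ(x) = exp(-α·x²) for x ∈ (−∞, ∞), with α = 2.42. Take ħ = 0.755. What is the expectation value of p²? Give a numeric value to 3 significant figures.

p² Ψ = −ħ² d²Ψ/dx²; ⟨p²⟩ = −ħ² ∫ Ψ*·Ψ'' dx / ∫|Ψ|² dx.
Gaussian moments: ∫x^(2j)·e^(−2αx²) dx = (2j−1)!!/(4α)^j · √(π/(2α)), odd powers integrate to 0; here √(π/(2α)) = 0.80566. Derivatives: d/dx e^(−αx²) = −2αx·e^(−αx²), d²/dx² e^(−αx²) = (4α²x² − 2α)·e^(−αx²).
State is unnormalized: ∫|Ψ|² dx = 0.80566, and ∫Ψ*·(−ħ² Ψ'') dx = 1.1114, so ⟨p²⟩ = 1.1114 / 0.80566.
⟨p²⟩ = 1.3795.

1.38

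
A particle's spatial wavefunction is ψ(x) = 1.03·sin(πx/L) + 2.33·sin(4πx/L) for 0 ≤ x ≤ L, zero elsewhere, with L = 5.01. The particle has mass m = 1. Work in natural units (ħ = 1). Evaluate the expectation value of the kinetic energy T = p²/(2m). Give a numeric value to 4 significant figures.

T = −(ħ²/2m) d²/dx², so ⟨T⟩ = −(ħ²/2m) ∫ ψ*·ψ'' dx / ∫|ψ|² dx; with m = 1.
d²/dx² sin(jπx/L) = −(jπ/L)²·sin(jπx/L); on 0 ≤ x ≤ L, ∫sin²(jπx/L) dx = L/2 and ∫sin(jπx/L)·sin(lπx/L) dx = 0 for j ≠ l, so only diagonal terms survive in ∫|ψ|² and ∫ψ·ψ″; ∫ψ·ψ′ dx = [ψ²/2] between the walls = 0.
State is unnormalized: ∫|ψ|² dx = 16.257, and ∫ψ*·(−ħ²/2m · ψ'') dx = 43.302, so ⟨T⟩ = 43.302 / 16.257.
⟨T⟩ = 2.6636.

2.664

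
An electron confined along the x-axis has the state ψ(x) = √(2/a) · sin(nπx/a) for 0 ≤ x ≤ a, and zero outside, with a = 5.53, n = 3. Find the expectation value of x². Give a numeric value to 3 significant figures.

10.0

⟨x²⟩ = ∫ x²·|ψ|² dx (integrals over the domain).
With sin²θ = (1 − cos2θ)/2 on 0 ≤ x ≤ a: ∫sin²(nπx/a) dx = a/2, ∫x·sin²(nπx/a) dx = a²/4, ∫x²·sin²(nπx/a) dx = a³·(1/6 − 1/(4n²π²)); higher powers xᵏ the same way, integrating xᵏ·cos(2nπx/a) by parts.
⟨x²⟩ = 10.021.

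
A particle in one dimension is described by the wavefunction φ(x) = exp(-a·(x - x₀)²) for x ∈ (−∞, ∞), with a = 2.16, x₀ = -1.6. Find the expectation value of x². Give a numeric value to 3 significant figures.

2.68

⟨x²⟩ = ∫ x²·|φ|² dx / ∫|φ|² dx (integrals over the domain).
Gaussian moments (u = x − x₀): ∫u^(2j)·e^(−2au²) du = (2j−1)!!/(4a)^j · √(π/(2a)), odd powers integrate to 0; here √(π/(2a)) = 0.85277.
State is unnormalized: ∫|φ|² dx = 0.85277, and ∫φ*·x²·φ dx = 2.2818, so ⟨x²⟩ = 2.2818 / 0.85277.
⟨x²⟩ = 2.6757.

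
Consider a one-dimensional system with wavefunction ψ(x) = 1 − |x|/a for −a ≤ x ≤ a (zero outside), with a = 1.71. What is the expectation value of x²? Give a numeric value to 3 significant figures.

⟨x²⟩ = ∫ x²·|ψ|² dx / ∫|ψ|² dx (integrals over the domain).
ψ is even, so ∫ over [−a, a] = 2∫₀ᵃ with ψ = 1 − x/a there: ∫₀ᵃ (1 − x/a)² dx = a/3, ∫₀ᵃ x²(1 − x/a)² dx = a³/30, ∫₀ᵃ x⁴(1 − x/a)² dx = a⁵/105.
State is unnormalized: ∫|ψ|² dx = 1.1400, and ∫ψ*·x²·ψ dx = 0.33335, so ⟨x²⟩ = 0.33335 / 1.1400.
⟨x²⟩ = 0.29241.

0.292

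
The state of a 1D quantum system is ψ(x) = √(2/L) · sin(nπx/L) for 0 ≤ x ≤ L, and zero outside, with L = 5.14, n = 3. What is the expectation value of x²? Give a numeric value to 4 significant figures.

8.658

⟨x²⟩ = ∫ x²·|ψ|² dx (integrals over the domain).
With sin²θ = (1 − cos2θ)/2 on 0 ≤ x ≤ L: ∫sin²(nπx/L) dx = L/2, ∫x·sin²(nπx/L) dx = L²/4, ∫x²·sin²(nπx/L) dx = L³·(1/6 − 1/(4n²π²)); higher powers xᵏ the same way, integrating xᵏ·cos(2nπx/L) by parts.
⟨x²⟩ = 8.6578.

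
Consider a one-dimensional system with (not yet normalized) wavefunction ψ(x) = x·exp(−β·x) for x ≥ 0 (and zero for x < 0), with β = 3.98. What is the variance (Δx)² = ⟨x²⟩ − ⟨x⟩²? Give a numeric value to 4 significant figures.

0.04735

Compute ⟨x⟩ and ⟨x²⟩ separately, then (Δx)² = ⟨x²⟩ − ⟨x⟩².
Every integrand reduces to terms xʲ·e^(−2βx) on [0, ∞); use ∫₀^∞ xʲ·e^(−2βx) dx = j!/(2β)^(j+1).
Normalization: ∫|ψ|² dx = 0.0039654.
⟨x⟩ = 0.37688 and ⟨x²⟩ = 0.18939.
(Δx)² = 0.18939 − (0.37688)² = 0.047347.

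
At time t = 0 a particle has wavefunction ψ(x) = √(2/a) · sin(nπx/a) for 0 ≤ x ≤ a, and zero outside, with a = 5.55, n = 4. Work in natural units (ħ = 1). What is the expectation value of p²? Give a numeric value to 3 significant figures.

p² ψ = −ħ² d²ψ/dx²; ⟨p²⟩ = −ħ² ∫ ψ*·ψ'' dx.
d/dx sin(nπx/a) = (nπ/a)·cos(nπx/a) and d²/dx² sin(nπx/a) = −(nπ/a)²·sin(nπx/a); on 0 ≤ x ≤ a, ∫sin²(nπx/a) dx = a/2 and ∫sin(nπx/a)·cos(nπx/a) dx = 0.
⟨p²⟩ = 5.1267.

5.13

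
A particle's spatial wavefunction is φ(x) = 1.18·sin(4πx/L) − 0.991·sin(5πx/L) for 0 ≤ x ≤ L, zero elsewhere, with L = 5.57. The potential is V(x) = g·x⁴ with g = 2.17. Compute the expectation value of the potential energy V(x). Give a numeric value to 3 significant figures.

723.

⟨V⟩ = ∫ V(x)·|φ|² dx / ∫|φ|² dx.
On 0 ≤ x ≤ L (j ≠ l): ∫sin²(jπx/L) dx = L/2, ∫sin(jπx/L)·sin(lπx/L) dx = 0; diagonal moments ∫x·sin²(jπx/L) dx = L²/4, ∫x²·sin²(jπx/L) dx = L³·(1/6 − 1/(4j²π²)); cross terms ∫x·sin(jπx/L)·sin(lπx/L) dx = 0 for j + l even and −4jlL²/(π²(j² − l²)²) for j + l odd, ∫x²·sin(jπx/L)·sin(lπx/L) dx = (−1)^(j+l)·4jlL³/(π²(j² − l²)²); higher powers the same way via product-to-sum and parts.
State is unnormalized: ∫|φ|² dx = 6.6129, and ∫φ*·V(x)·φ dx = 4782.9, so ⟨V⟩ = 4782.9 / 6.6129.
⟨V⟩ = 723.27.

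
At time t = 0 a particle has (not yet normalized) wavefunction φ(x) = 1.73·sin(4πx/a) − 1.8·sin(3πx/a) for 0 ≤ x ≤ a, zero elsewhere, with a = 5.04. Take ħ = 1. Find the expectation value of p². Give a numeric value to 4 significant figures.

p² φ = −ħ² d²φ/dx²; ⟨p²⟩ = −ħ² ∫ φ*·φ'' dx / ∫|φ|² dx.
d²/dx² sin(jπx/a) = −(jπ/a)²·sin(jπx/a); on 0 ≤ x ≤ a, ∫sin²(jπx/a) dx = a/2 and ∫sin(jπx/a)·sin(lπx/a) dx = 0 for j ≠ l, so only diagonal terms survive in ∫|φ|² and ∫φ·φ″; ∫φ·φ′ dx = [φ²/2] between the walls = 0.
State is unnormalized: ∫|φ|² dx = 15.707, and ∫φ*·(−ħ² φ'') dx = 75.438, so ⟨p²⟩ = 75.438 / 15.707.
⟨p²⟩ = 4.8029.

4.803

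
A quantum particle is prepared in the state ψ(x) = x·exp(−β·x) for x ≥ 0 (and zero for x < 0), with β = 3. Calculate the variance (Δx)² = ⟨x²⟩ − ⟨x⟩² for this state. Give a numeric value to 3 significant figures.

Compute ⟨x⟩ and ⟨x²⟩ separately, then (Δx)² = ⟨x²⟩ − ⟨x⟩².
Every integrand reduces to terms xʲ·e^(−2βx) on [0, ∞); use ∫₀^∞ xʲ·e^(−2βx) dx = j!/(2β)^(j+1).
Normalization: ∫|ψ|² dx = 0.0092593.
⟨x⟩ = 0.50000 and ⟨x²⟩ = 0.33333.
(Δx)² = 0.33333 − (0.50000)² = 0.083333.

0.0833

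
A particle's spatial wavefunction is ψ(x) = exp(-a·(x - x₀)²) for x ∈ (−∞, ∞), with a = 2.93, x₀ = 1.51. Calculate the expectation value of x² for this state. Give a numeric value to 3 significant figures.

⟨x²⟩ = ∫ x²·|ψ|² dx / ∫|ψ|² dx (integrals over the domain).
Gaussian moments (u = x − x₀): ∫u^(2j)·e^(−2au²) du = (2j−1)!!/(4a)^j · √(π/(2a)), odd powers integrate to 0; here √(π/(2a)) = 0.73219.
State is unnormalized: ∫|ψ|² dx = 0.73219, and ∫ψ*·x²·ψ dx = 1.7319, so ⟨x²⟩ = 1.7319 / 0.73219.
⟨x²⟩ = 2.3654.

2.37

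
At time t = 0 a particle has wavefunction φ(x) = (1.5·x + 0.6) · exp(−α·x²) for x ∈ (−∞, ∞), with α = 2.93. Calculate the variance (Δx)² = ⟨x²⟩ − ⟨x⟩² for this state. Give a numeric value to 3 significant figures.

0.0673

Compute ⟨x⟩ and ⟨x²⟩ separately, then (Δx)² = ⟨x²⟩ − ⟨x⟩².
Expand each integrand as polynomial × e^(−2αx²) and use ∫x^(2j)·e^(−2αx²) dx = (2j−1)!!/(4α)^j · √(π/(2α)), odd powers → 0; here √(π/(2α)) = 0.73219.
Normalization: ∫|φ|² dx = 0.40416.
⟨x⟩ = 0.27824 and ⟨x²⟩ = 0.14468.
(Δx)² = 0.14468 − (0.27824)² = 0.067258.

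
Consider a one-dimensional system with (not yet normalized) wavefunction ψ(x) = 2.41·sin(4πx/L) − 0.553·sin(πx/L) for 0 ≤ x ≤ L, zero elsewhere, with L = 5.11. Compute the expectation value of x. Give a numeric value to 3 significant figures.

2.59

⟨x⟩ = ∫ x·|ψ|² dx / ∫|ψ|² dx (integrals over the domain).
On 0 ≤ x ≤ L (j ≠ l): ∫sin²(jπx/L) dx = L/2, ∫sin(jπx/L)·sin(lπx/L) dx = 0; diagonal moments ∫x·sin²(jπx/L) dx = L²/4, ∫x²·sin²(jπx/L) dx = L³·(1/6 − 1/(4j²π²)); cross terms ∫x·sin(jπx/L)·sin(lπx/L) dx = 0 for j + l even and −4jlL²/(π²(j² − l²)²) for j + l odd, ∫x²·sin(jπx/L)·sin(lπx/L) dx = (−1)^(j+l)·4jlL³/(π²(j² − l²)²); higher powers the same way via product-to-sum and parts.
State is unnormalized: ∫|ψ|² dx = 15.621, and ∫ψ*·x·ψ dx = 40.413, so ⟨x⟩ = 40.413 / 15.621.
⟨x⟩ = 2.5871.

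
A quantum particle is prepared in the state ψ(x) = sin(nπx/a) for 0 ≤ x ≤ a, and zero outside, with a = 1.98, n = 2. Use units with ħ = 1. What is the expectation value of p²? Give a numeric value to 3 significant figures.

10.1

p² ψ = −ħ² d²ψ/dx²; ⟨p²⟩ = −ħ² ∫ ψ*·ψ'' dx / ∫|ψ|² dx.
d/dx sin(nπx/a) = (nπ/a)·cos(nπx/a) and d²/dx² sin(nπx/a) = −(nπ/a)²·sin(nπx/a); on 0 ≤ x ≤ a, ∫sin²(nπx/a) dx = a/2 and ∫sin(nπx/a)·cos(nπx/a) dx = 0.
State is unnormalized: ∫|ψ|² dx = 0.99000, and ∫ψ*·(−ħ² ψ'') dx = 9.9693, so ⟨p²⟩ = 9.9693 / 0.99000.
⟨p²⟩ = 10.070.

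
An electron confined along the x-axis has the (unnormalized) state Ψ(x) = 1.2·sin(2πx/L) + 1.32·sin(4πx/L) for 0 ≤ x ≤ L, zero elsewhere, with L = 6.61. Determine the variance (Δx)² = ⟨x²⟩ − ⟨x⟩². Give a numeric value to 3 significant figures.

Compute ⟨x⟩ and ⟨x²⟩ separately, then (Δx)² = ⟨x²⟩ − ⟨x⟩².
On 0 ≤ x ≤ L (j ≠ l): ∫sin²(jπx/L) dx = L/2, ∫sin(jπx/L)·sin(lπx/L) dx = 0; diagonal moments ∫x·sin²(jπx/L) dx = L²/4, ∫x²·sin²(jπx/L) dx = L³·(1/6 − 1/(4j²π²)); cross terms ∫x·sin(jπx/L)·sin(lπx/L) dx = 0 for j + l even and −4jlL²/(π²(j² − l²)²) for j + l odd, ∫x²·sin(jπx/L)·sin(lπx/L) dx = (−1)^(j+l)·4jlL³/(π²(j² − l²)²); higher powers the same way via product-to-sum and parts.
Normalization: ∫|Ψ|² dx = 10.518.
⟨x⟩ = 3.3050 and ⟨x²⟩ = 16.197.
(Δx)² = 16.197 − (3.3050)² = 5.2735.

5.27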